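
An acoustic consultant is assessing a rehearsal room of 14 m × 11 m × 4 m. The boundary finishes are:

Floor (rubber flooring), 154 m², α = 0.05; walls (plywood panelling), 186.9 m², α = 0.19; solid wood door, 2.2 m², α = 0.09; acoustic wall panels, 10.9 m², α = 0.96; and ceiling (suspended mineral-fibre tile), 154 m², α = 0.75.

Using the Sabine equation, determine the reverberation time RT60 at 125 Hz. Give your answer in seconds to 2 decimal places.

Summing Sᵢαᵢ: 7.700 + 35.511 + 0.198 + 10.464 + 115.500 → A = 169.373 sabins.
Volume V = 14 × 11 × 4 = 616 m³.
RT60 = 0.161 · V / A = 0.161 × 616 / 169.373 = 0.59 s.

0.59 s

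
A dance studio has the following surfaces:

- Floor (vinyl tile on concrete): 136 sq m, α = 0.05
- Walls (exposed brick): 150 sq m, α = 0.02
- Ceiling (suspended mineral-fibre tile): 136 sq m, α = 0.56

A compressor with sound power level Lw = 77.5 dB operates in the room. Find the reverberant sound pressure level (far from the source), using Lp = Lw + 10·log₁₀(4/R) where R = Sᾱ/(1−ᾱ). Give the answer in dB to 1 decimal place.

A = 85.960 sabins; S = 422.0 sq m.
ᾱ = 0.2037, so room constant R = A/(1−ᾱ) = 107.949 sq m.
Lp = 77.5 + 10·log₁₀(4/107.949) = 77.5 + (-14.31) = 63.2 dB.

63.2 dB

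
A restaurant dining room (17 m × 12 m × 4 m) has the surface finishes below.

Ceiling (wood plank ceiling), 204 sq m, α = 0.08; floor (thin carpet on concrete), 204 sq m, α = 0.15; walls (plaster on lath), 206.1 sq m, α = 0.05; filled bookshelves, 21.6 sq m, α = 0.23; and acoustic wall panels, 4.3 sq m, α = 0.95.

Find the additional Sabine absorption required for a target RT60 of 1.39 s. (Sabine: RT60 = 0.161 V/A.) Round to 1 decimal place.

Equivalent absorption area: A₁ = 204*0.08 + 204*0.15 + 206.1*0.05 + 21.6*0.23 + 4.3*0.95 = 66.278 sq m.
V = 816 m³. Required absorption A₂ = 0.161 × 816 / 1.39 = 94.515 sabins.
ΔA = A₂ − A₁ = 94.515 − 66.278 = 28.2 sabins.

28.2 sabins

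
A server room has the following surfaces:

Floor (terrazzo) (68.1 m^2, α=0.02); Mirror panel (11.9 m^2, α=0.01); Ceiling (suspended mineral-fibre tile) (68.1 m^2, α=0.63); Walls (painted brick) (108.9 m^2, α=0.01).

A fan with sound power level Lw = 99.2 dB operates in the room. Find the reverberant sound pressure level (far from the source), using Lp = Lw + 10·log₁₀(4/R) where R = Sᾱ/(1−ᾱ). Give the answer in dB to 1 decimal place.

A = 45.473 sabins; S = 257.0 m^2.
ᾱ = 45.473/257.0 = 0.1769; R = Sᾱ/(1−ᾱ) = 45.473/(1−0.1769) = 55.246 m^2.
Lp = Lw + 10 log₁₀(4/R) = 99.2 -11.40 = 87.8 dB.

87.8 dB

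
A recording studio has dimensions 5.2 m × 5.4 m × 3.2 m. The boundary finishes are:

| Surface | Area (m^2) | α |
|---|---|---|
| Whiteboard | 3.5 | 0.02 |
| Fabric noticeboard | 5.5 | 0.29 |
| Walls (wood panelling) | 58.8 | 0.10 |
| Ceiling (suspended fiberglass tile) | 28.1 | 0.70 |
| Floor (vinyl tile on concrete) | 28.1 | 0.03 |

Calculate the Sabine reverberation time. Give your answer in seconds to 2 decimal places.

0.52 seconds

A = Σ Sᵢαᵢ = 3.5×0.02 + 5.5×0.29 + 58.8×0.10 + 28.1×0.70 + 28.1×0.03 = 28.058 sabins.
V = 5.2·5.4·3.2 = 89.856 m³.
RT60 = 0.161 · V / A = 0.161 × 89.856 / 28.058 = 0.52 s.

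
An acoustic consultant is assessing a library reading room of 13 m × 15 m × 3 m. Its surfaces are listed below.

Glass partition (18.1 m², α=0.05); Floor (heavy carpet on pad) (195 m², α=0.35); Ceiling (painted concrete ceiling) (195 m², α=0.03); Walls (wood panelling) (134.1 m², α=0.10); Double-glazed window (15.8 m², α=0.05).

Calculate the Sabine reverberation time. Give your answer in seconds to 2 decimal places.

1.06 sec

Equivalent absorption area: A = 18.1·0.05 + 195·0.35 + 195·0.03 + 134.1·0.10 + 15.8·0.05 = 89.205 m².
Volume V = 13 × 15 × 3 = 585 m³.
Sabine: RT60 = 0.161 × 585 / 89.205 = 1.06 s.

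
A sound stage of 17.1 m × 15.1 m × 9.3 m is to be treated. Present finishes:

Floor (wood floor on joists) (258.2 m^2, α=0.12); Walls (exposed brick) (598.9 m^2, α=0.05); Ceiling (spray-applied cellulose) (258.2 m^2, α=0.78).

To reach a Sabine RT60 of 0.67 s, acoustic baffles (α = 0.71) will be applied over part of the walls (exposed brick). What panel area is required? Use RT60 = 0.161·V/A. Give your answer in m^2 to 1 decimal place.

476.8

Equivalent absorption area: A₁ = 258.2×0.12 + 598.9×0.05 + 258.2×0.78 = 262.325 m^2.
V = 2401.353 m³. Target absorption A₂ = 0.161 × 2401.353 / 0.67 = 577.042 sabins.
Absorption to add: 577.042 − 262.325 = 314.717 sabins.
Each m^2 of panel replacing the walls (exposed brick) adds (0.71 − 0.05) = 0.66 sabins.
Panel area = 314.717 / 0.66 = 476.8 m^2.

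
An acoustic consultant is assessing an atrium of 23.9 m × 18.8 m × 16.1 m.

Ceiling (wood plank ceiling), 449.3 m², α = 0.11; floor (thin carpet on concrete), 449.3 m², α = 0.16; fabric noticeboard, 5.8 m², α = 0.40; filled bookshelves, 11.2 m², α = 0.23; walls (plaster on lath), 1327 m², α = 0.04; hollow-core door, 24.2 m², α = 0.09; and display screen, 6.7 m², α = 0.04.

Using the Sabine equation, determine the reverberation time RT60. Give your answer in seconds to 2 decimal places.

6.41 seconds

Equivalent absorption area: A = 449.3×0.11 + 449.3×0.16 + 5.8×0.40 + 11.2×0.23 + 1327×0.04 + 24.2×0.09 + 6.7×0.04 = 181.733 m².
Volume V = 23.9 × 18.8 × 16.1 = 7234.052 m³.
Sabine: RT60 = 0.161 × 7234.052 / 181.733 = 6.41 s.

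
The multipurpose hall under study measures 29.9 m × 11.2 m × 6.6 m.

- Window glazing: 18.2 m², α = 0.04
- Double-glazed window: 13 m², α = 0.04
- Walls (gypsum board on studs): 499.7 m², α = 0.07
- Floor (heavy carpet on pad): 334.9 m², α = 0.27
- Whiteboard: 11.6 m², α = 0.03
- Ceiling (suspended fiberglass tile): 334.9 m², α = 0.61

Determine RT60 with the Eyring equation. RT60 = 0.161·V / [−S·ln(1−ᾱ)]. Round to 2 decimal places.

0.92 s

Total surface area S = 18.2 + 13 + 499.7 + 334.9 + 11.6 + 334.9 = 1212.3 m².
Σ(Sᵢαᵢ) = 18.2·0.04 + 13·0.04 + 499.7·0.07 + 334.9·0.27 + 11.6·0.03 + 334.9·0.61 = 331.287.
ᾱ = 331.287 / 1212.3 = 0.2733.
−S·ln(1−ᾱ) = −1212.3 × ln(1 − 0.2733) = 387.017.
V = 29.9 × 11.2 × 6.6 = 2210.208 m³.
T = 0.161·V/[−S·ln(1−ᾱ)] = 0.161·2210.208/387.017 = 0.92 s.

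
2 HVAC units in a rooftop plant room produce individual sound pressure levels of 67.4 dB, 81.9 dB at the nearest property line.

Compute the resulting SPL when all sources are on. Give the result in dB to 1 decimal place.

82.1 dB

Converting to relative power and adding: 10^(67.4/10) + 10^(81.9/10) = 1.604e+08.
Back to dB: 10·log₁₀ Σ = 82.1 dB.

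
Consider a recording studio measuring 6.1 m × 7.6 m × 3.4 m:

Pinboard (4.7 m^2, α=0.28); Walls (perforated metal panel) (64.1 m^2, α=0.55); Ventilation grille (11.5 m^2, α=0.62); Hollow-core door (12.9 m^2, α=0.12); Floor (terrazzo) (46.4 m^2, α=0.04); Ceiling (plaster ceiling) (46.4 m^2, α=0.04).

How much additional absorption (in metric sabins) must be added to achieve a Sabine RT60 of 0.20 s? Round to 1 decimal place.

77.9 sabins

A₁ = Σ Sᵢαᵢ = 4.7·0.28 + 64.1·0.55 + 11.5·0.62 + 12.9·0.12 + 46.4·0.04 + 46.4·0.04 = 48.961 sabins.
For T = 0.20 s, need A₂ = 0.161·V/T = 0.161·157.624/0.20 = 126.887 sabins.
ΔA = A₂ − A₁ = 126.887 − 48.961 = 77.9 sabins.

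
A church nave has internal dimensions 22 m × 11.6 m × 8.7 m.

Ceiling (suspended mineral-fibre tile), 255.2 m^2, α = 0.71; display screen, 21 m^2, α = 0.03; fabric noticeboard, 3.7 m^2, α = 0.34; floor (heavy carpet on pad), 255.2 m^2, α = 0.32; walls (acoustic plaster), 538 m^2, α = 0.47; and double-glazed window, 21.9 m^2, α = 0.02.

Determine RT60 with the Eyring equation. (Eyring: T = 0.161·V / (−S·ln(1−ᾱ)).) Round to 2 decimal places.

S = Σ Sᵢ = 1095.0 m^2.
Σ(Sᵢαᵢ) = 255.2×0.71 + 21×0.03 + 3.7×0.34 + 255.2×0.32 + 538×0.47 + 21.9×0.02 = 518.042.
ᾱ = 518.042 / 1095.0 = 0.4731.
−S·ln(1−ᾱ) = −1095.0 × ln(1 − 0.4731) = 701.615.
V = 22 × 11.6 × 8.7 = 2220.24 m³.
RT60 = 0.161 × 2220.24 / 701.615 = 0.51 s.

0.51 s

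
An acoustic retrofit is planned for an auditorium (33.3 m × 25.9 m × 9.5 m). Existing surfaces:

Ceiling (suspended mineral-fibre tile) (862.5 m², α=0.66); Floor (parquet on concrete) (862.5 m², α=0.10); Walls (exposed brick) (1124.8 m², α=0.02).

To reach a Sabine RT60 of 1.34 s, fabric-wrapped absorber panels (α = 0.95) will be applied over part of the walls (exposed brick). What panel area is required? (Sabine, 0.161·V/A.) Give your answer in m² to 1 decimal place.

Total absorption A₁ = 862.5*0.66 + 862.5*0.10 + 1124.8*0.02
  = 569.250 + 86.250 + 22.496 = 677.996 m² sabins.
Required A₂ = 0.161·8193.465/1.34 = 984.439 sabins.
ΔA needed = 984.439 − 677.996 = 306.443 sabins.
Each m² of panel replacing the walls (exposed brick) adds (0.95 − 0.02) = 0.93 sabins.
Panel area = 306.443 / 0.93 = 329.5 m².

329.5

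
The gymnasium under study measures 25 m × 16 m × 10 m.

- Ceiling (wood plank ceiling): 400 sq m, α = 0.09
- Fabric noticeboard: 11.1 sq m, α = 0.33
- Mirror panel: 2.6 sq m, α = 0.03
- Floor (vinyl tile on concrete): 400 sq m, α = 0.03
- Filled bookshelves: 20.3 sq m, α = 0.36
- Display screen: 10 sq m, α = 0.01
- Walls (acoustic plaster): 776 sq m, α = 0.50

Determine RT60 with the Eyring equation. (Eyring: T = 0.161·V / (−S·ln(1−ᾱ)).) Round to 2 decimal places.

S = Σ Sᵢ = 1620.0 sq m.
Σ(Sᵢαᵢ) = 400·0.09 + 11.1·0.33 + 2.6·0.03 + 400·0.03 + 20.3·0.36 + 10·0.01 + 776·0.50 = 447.149.
ᾱ = 447.149 / 1620.0 = 0.2760.
−S·ln(1−ᾱ) = −1620.0 × ln(1 − 0.2760) = 523.201.
V = 25 × 16 × 10 = 4000 m³.
RT60 = 0.161 × 4000 / 523.201 = 1.23 s.

1.23 s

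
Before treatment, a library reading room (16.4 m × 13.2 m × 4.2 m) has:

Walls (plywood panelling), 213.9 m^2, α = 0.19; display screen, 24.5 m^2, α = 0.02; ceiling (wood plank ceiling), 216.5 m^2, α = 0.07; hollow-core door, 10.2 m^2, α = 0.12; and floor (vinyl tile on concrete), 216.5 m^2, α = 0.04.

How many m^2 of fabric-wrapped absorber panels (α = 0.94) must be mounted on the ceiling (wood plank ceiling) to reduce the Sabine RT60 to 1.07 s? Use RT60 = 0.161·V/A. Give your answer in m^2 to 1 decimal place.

81.2

A₁ = Σ Sᵢαᵢ = 213.9×0.19 + 24.5×0.02 + 216.5×0.07 + 10.2×0.12 + 216.5×0.04 = 66.170 sabins.
V = 909.216 m³. Target absorption A₂ = 0.161 × 909.216 / 1.07 = 136.807 sabins.
Absorption to add: 136.807 − 66.170 = 70.637 sabins.
Each m^2 of panel replacing the ceiling (wood plank ceiling) adds (0.94 − 0.07) = 0.87 sabins.
Area = ΔA/Δα = 70.637/0.87 = 81.2 m^2.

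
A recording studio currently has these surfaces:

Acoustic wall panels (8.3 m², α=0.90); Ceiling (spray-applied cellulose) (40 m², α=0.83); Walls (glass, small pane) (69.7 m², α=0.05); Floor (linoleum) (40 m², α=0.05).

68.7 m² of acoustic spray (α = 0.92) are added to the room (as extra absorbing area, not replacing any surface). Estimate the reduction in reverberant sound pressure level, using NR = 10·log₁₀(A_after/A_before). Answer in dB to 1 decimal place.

3.7 dB

A_before = Σ Sᵢαᵢ = 8.3·0.90 + 40·0.83 + 69.7·0.05 + 40·0.05 = 46.155 sabins.
Added absorption = 68.7 × 0.92 = 63.204 sabins.
A_after = 46.155 + 63.204 = 109.359 sabins.
Reduction = 10 log₁₀(A_after/A_before) = 10 log₁₀(2.3694) = 3.7 dB.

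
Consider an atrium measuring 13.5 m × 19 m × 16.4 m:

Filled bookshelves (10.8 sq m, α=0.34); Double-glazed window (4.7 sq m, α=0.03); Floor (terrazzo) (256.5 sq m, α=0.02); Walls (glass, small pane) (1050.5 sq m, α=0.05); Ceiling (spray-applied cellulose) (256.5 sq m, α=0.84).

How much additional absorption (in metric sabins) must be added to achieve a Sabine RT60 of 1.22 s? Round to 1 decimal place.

Summing Sᵢαᵢ: 3.672 + 0.141 + 5.130 + 52.525 + 215.460 → A₁ = 276.928 sabins.
For T = 1.22 s, need A₂ = 0.161·V/T = 0.161·4206.6/1.22 = 555.133 sabins.
Shortfall: 555.133 − 276.928 = 278.2 sabins.

278.2 sabins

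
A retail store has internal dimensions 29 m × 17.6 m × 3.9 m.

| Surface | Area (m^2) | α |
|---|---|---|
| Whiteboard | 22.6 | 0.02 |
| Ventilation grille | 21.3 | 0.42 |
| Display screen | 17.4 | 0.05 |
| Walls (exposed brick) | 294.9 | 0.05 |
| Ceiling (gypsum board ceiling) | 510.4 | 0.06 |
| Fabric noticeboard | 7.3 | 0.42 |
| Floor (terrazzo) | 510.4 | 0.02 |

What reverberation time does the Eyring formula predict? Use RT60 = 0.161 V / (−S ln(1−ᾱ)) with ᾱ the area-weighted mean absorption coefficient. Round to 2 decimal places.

4.53 s

Total surface area S = 22.6 + 21.3 + 17.4 + 294.9 + 510.4 + 7.3 + 510.4 = 1384.3 m^2.
Absorption A = 22.6×0.02 + 21.3×0.42 + 17.4×0.05 + 294.9×0.05 + 510.4×0.06 + 7.3×0.42 + 510.4×0.02 = 68.911 sabins.
Mean coefficient ᾱ = A/S = 0.0498.
−S·ln(1−ᾱ) = −1384.3 × ln(1 − 0.0498) = 70.714.
V = 29 × 17.6 × 3.9 = 1990.56 m³.
T = 0.161·V/[−S·ln(1−ᾱ)] = 0.161·1990.56/70.714 = 4.53 s.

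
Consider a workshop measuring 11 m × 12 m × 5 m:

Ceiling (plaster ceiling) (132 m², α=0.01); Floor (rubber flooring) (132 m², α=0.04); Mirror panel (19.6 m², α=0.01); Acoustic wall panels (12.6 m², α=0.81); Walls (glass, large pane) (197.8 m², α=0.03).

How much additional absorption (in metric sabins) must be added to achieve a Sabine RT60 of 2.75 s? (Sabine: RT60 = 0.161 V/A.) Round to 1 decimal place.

15.7 sabins

Equivalent absorption area: A₁ = 132×0.01 + 132×0.04 + 19.6×0.01 + 12.6×0.81 + 197.8×0.03 = 22.936 m².
V = 660 m³. Required absorption A₂ = 0.161 × 660 / 2.75 = 38.640 sabins.
Shortfall: 38.640 − 22.936 = 15.7 sabins.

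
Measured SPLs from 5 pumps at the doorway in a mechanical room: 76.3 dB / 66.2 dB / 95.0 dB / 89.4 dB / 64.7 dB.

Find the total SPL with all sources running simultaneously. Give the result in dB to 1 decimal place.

96.1 dB

Converting to relative power and adding: 10^(76.3/10) + 10^(66.2/10) + 10^(95.0/10) + 10^(89.4/10) + 10^(64.7/10) = 4.083e+09.
Back to dB: 10·log₁₀ Σ = 96.1 dB.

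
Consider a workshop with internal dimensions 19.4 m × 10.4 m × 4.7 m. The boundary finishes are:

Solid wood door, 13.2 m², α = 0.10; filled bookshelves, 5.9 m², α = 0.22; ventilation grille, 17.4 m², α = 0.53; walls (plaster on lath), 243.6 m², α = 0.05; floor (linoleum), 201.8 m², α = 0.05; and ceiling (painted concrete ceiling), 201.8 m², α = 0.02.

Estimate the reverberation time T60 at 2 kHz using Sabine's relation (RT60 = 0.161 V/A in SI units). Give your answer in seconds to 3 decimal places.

4.002 s

Total absorption A = 13.2·0.10 + 5.9·0.22 + 17.4·0.53 + 243.6·0.05 + 201.8·0.05 + 201.8·0.02
  = 1.320 + 1.298 + 9.222 + 12.180 + 10.090 + 4.036 = 38.146 m² sabins.
Volume V = 19.4 × 10.4 × 4.7 = 948.272 m³.
Sabine: RT60 = 0.161 × 948.272 / 38.146 = 4.002 s.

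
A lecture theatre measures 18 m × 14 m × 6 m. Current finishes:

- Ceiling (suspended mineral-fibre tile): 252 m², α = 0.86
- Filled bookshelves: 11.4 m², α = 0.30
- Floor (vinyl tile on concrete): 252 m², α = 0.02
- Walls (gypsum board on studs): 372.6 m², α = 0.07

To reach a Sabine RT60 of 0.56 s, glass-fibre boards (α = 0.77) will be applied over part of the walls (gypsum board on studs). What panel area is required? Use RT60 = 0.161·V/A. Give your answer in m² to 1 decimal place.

Equivalent absorption area: A₁ = 252×0.86 + 11.4×0.30 + 252×0.02 + 372.6×0.07 = 251.262 m².
Required A₂ = 0.161·1512/0.56 = 434.700 sabins.
ΔA needed = 434.700 − 251.262 = 183.438 sabins.
Net gain per m²: Δα = 0.77 − 0.07 = 0.70.
Area = ΔA/Δα = 183.438/0.70 = 262.1 m².

262.1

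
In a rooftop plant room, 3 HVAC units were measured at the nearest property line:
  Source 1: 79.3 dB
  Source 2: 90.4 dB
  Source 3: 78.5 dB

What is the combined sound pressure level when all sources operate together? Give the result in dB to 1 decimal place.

91.0 dB

Converting to relative power and adding: 10^(79.3/10) + 10^(90.4/10) + 10^(78.5/10) = 1.252e+09.
L_total = 10·log₁₀(1.252e+09) = 91.0 dB.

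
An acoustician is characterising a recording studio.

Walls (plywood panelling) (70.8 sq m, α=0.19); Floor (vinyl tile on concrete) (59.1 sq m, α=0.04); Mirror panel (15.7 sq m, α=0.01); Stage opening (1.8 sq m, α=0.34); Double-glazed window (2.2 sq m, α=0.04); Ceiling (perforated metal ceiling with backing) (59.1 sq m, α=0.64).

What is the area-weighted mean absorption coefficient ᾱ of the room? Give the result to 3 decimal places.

S = Σ Sᵢ = 70.8 + 59.1 + 15.7 + 1.8 + 2.2 + 59.1 = 208.7 sq m.
A = 70.8*0.19 + 59.1*0.04 + 15.7*0.01 + 1.8*0.34 + 2.2*0.04 + 59.1*0.64 = 54.497 sabins.
ᾱ = A/S = 0.261.

0.261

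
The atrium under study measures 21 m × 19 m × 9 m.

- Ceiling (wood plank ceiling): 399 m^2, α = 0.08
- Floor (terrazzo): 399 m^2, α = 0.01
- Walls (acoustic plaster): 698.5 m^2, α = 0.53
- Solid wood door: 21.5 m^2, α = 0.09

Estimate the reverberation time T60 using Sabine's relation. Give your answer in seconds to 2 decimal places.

Total absorption A = 399·0.08 + 399·0.01 + 698.5·0.53 + 21.5·0.09
  = 31.920 + 3.990 + 370.205 + 1.935 = 408.050 m^2 sabins.
V = 21·19·9 = 3591 m³.
T = 0.161 V/A = 0.161·3591/408.050 = 1.42 s.

1.42 s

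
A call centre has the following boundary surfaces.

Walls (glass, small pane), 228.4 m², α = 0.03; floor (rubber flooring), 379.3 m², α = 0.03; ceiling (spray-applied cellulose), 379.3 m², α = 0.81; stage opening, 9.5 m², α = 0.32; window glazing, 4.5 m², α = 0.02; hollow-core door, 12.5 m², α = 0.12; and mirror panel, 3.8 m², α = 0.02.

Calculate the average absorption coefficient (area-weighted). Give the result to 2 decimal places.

0.32

Total surface area S = 1017.3 m².
A = 228.4·0.03 + 379.3·0.03 + 379.3·0.81 + 9.5·0.32 + 4.5·0.02 + 12.5·0.12 + 3.8·0.02 = 330.170 sabins.
ᾱ = 330.170 / 1017.3 = 0.32.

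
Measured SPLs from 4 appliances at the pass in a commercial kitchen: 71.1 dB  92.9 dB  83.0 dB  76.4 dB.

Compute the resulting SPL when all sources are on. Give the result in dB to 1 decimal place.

Σ 10^(Lᵢ/10) = 2.206e+09.
Back to dB: 10·log₁₀ Σ = 93.4 dB.

93.4 dB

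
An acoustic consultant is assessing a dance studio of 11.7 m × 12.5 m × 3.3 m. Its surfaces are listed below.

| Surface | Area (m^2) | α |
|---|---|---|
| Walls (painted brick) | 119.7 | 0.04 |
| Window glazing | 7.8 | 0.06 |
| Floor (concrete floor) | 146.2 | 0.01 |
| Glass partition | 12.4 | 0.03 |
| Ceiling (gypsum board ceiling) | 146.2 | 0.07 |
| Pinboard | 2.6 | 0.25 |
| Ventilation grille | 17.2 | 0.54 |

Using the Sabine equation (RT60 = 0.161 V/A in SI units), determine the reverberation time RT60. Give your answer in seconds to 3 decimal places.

2.850 seconds

Summing Sᵢαᵢ: 4.788 + 0.468 + 1.462 + 0.372 + 10.234 + 0.650 + 9.288 → A = 27.262 sabins.
Room volume: 482.625 m³.
RT60 = 0.161 · V / A = 0.161 × 482.625 / 27.262 = 2.850 s.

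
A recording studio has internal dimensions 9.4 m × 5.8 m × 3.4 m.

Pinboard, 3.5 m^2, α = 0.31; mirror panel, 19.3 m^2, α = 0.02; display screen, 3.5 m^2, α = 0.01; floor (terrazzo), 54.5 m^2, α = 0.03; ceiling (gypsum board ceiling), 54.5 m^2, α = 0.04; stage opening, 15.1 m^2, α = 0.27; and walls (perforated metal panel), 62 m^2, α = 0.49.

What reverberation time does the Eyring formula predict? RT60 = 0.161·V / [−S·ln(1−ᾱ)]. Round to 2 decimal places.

Total surface area S = 3.5 + 19.3 + 3.5 + 54.5 + 54.5 + 15.1 + 62 = 212.4 m^2.
Absorption A = 3.5·0.31 + 19.3·0.02 + 3.5·0.01 + 54.5·0.03 + 54.5·0.04 + 15.1·0.27 + 62·0.49 = 39.778 sabins.
ᾱ = 39.778 / 212.4 = 0.1873.
−S·ln(1−ᾱ) = −212.4 × ln(1 − 0.1873) = 44.050.
V = 9.4 × 5.8 × 3.4 = 185.368 m³.
RT60 = 0.161 × 185.368 / 44.050 = 0.68 s.

0.68 s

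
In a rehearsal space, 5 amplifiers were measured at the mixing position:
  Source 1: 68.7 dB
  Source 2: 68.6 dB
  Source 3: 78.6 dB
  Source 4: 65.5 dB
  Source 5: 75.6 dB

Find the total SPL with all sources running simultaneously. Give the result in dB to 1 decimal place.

Converting to relative power and adding: 10^(68.7/10) + 10^(68.6/10) + 10^(78.6/10) + 10^(65.5/10) + 10^(75.6/10) = 1.27e+08.
Combined level = 10 log₁₀(1.27e+08) = 81.0 dB.

81.0 dB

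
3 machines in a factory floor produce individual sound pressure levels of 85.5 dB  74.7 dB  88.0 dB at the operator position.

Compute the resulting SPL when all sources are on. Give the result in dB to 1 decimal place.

90.1 dB

Converting to relative power and adding: 10^(85.5/10) + 10^(74.7/10) + 10^(88.0/10) = 1.015e+09.
L_total = 10·log₁₀(1.015e+09) = 90.1 dB.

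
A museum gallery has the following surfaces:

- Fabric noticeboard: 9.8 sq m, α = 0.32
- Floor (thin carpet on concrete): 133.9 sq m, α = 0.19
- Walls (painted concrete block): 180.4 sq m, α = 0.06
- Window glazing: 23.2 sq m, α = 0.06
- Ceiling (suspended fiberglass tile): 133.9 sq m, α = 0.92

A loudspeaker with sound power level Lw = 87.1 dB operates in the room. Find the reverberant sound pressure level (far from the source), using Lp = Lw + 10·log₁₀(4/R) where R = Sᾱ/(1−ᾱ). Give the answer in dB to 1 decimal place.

69.2 dB

A = 163.981 sabins; S = 481.2 sq m.
ᾱ = 163.981/481.2 = 0.3408; R = Sᾱ/(1−ᾱ) = 163.981/(1−0.3408) = 248.758 sq m.
Lp = 87.1 + 10·log₁₀(4/248.758) = 87.1 + (-17.94) = 69.2 dB.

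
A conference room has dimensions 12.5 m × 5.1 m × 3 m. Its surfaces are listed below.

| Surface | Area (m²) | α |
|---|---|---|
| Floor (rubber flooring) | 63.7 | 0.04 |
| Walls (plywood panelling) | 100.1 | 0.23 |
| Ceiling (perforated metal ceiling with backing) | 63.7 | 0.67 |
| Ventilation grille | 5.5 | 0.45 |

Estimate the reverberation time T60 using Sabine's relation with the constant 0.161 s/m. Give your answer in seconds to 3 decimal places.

0.435 sec

Total absorption A = 63.7*0.04 + 100.1*0.23 + 63.7*0.67 + 5.5*0.45
  = 2.548 + 23.023 + 42.679 + 2.475 = 70.725 m² sabins.
Room volume: 191.25 m³.
Sabine: RT60 = 0.161 × 191.25 / 70.725 = 0.435 s.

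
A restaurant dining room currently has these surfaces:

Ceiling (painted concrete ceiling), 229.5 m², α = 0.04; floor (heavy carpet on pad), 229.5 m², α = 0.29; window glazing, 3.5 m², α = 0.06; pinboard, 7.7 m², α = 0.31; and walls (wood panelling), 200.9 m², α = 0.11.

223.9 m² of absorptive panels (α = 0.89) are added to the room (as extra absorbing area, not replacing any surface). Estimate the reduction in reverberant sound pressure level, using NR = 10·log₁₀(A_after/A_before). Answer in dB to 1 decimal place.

Total absorption A_before = 229.5·0.04 + 229.5·0.29 + 3.5·0.06 + 7.7·0.31 + 200.9·0.11
  = 9.180 + 66.555 + 0.210 + 2.387 + 22.099 = 100.431 m² sabins.
Treatment contributes 223.9·0.89 = 199.271 sabins.
A_after = 100.431 + 199.271 = 299.702 sabins.
NR = 10·log₁₀(299.702/100.431) = 4.7 dB.

4.7 dB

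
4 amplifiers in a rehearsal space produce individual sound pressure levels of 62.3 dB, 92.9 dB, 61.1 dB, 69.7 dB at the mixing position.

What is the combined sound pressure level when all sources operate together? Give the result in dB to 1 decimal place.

Σ 10^(Lᵢ/10) = 1.962e+09.
Back to dB: 10·log₁₀ Σ = 92.9 dB.

92.9 dB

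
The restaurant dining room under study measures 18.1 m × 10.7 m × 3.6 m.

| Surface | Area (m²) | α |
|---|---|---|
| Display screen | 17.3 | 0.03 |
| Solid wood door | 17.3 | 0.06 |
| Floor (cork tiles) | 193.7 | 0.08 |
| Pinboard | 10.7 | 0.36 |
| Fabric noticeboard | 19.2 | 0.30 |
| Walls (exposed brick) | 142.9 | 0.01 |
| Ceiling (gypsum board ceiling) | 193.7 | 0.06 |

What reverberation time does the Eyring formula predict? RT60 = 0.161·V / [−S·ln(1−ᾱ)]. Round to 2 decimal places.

2.73 s

S = Σ Sᵢ = 594.8 m².
Absorption A = 17.3·0.03 + 17.3·0.06 + 193.7·0.08 + 10.7·0.36 + 19.2·0.30 + 142.9·0.01 + 193.7·0.06 = 39.716 sabins.
Mean coefficient ᾱ = A/S = 0.0668.
Eyring denominator: −S ln(1−ᾱ) = 41.122.
V = 18.1 × 10.7 × 3.6 = 697.212 m³.
RT60 = 0.161 × 697.212 / 41.122 = 2.73 s.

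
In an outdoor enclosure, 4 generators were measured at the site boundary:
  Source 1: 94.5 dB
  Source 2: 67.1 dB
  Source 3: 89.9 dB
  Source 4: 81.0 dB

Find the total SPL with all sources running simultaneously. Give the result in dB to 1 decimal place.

95.9 dB

Converting to relative power and adding: 10^(94.5/10) + 10^(67.1/10) + 10^(89.9/10) + 10^(81.0/10) = 3.927e+09.
Combined level = 10 log₁₀(3.927e+09) = 95.9 dB.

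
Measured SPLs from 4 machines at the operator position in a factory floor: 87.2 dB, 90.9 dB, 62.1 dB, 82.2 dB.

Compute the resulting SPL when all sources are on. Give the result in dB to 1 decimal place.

92.8 dB

Converting to relative power and adding: 10^(87.2/10) + 10^(90.9/10) + 10^(62.1/10) + 10^(82.2/10) = 1.923e+09.
Back to dB: 10·log₁₀ Σ = 92.8 dB.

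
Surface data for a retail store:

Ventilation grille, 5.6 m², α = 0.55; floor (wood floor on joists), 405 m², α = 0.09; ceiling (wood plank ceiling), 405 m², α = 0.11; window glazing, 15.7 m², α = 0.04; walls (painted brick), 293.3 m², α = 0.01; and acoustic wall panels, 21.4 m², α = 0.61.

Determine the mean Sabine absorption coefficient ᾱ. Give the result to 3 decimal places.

0.088

S = Σ Sᵢ = 5.6 + 405 + 405 + 15.7 + 293.3 + 21.4 = 1146.0 m².
Weighted sum Σ Sα = 100.695.
ᾱ = A/S = 0.088.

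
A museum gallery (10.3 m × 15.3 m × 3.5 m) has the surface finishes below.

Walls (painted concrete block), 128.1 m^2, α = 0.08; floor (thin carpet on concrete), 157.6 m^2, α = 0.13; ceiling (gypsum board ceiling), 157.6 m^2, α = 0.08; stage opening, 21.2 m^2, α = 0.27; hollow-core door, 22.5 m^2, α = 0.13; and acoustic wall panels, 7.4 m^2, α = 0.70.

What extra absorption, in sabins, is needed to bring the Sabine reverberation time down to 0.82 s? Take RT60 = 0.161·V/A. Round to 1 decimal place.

Summing Sᵢαᵢ: 10.248 + 20.488 + 12.608 + 5.724 + 2.925 + 5.180 → A₁ = 57.173 sabins.
V = 551.565 m³. Required absorption A₂ = 0.161 × 551.565 / 0.82 = 108.295 sabins.
Additional absorption ΔA = 108.295 − 57.173 = 51.1 sabins.

51.1 sabins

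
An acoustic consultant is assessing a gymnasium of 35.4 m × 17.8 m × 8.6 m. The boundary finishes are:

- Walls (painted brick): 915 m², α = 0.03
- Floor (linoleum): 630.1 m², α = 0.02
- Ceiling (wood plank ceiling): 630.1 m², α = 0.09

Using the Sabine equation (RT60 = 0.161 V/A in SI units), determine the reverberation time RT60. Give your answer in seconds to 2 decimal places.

9.02 seconds

Total absorption A = 915·0.03 + 630.1·0.02 + 630.1·0.09
  = 27.450 + 12.602 + 56.709 = 96.761 m² sabins.
Volume V = 35.4 × 17.8 × 8.6 = 5419.032 m³.
T = 0.161 V/A = 0.161·5419.032/96.761 = 9.02 s.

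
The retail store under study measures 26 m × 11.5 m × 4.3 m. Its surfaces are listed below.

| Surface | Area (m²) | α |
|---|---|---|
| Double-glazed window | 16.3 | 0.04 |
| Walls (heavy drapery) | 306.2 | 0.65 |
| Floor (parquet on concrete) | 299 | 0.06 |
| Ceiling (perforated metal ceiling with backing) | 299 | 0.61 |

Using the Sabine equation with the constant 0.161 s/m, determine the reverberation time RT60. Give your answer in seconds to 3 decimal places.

Total absorption A = 16.3×0.04 + 306.2×0.65 + 299×0.06 + 299×0.61
  = 0.652 + 199.030 + 17.940 + 182.390 = 400.012 m² sabins.
Room volume: 1285.7 m³.
RT60 = 0.161 · V / A = 0.161 × 1285.7 / 400.012 = 0.517 s.

0.517 s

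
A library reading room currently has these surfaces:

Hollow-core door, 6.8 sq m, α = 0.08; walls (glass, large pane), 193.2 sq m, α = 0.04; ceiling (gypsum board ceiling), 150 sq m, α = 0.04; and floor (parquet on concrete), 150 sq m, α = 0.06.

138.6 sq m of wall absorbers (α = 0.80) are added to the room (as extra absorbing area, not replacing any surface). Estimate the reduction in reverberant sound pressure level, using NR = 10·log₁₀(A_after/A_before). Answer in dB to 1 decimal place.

7.6 dB

Equivalent absorption area: A_before = 6.8·0.08 + 193.2·0.04 + 150·0.04 + 150·0.06 = 23.272 sq m.
Treatment contributes 138.6·0.80 = 110.880 sabins.
New total A_after = 134.152 sabins.
NR = 10·log₁₀(134.152/23.272) = 7.6 dB.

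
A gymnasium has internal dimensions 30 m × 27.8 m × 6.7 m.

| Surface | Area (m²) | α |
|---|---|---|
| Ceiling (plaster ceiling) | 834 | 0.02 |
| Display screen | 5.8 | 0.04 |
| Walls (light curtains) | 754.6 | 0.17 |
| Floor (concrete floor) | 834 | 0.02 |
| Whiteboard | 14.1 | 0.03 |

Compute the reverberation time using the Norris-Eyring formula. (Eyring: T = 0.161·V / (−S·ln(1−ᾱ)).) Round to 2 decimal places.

S = Σ Sᵢ = 2442.5 m².
Absorption A = 834·0.02 + 5.8·0.04 + 754.6·0.17 + 834·0.02 + 14.1·0.03 = 162.297 sabins.
ᾱ = 162.297 / 2442.5 = 0.0664.
−S·ln(1−ᾱ) = −2442.5 × ln(1 − 0.0664) = 167.817.
V = 30 × 27.8 × 6.7 = 5587.8 m³.
T = 0.161·V/[−S·ln(1−ᾱ)] = 0.161·5587.8/167.817 = 5.36 s.

5.36 s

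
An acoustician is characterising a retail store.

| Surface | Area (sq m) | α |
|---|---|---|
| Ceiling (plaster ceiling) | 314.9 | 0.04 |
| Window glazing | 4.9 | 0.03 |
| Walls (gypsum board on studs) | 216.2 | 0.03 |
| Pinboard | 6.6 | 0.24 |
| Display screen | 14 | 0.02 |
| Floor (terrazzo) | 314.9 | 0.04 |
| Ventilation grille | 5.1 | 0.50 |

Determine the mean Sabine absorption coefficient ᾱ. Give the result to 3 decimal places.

0.041

Total surface area S = 876.6 sq m.
Σ(Sᵢαᵢ) = 314.9·0.04 + 4.9·0.03 + 216.2·0.03 + 6.6·0.24 + 14·0.02 + 314.9·0.04 + 5.1·0.50 = 36.239.
ᾱ = 36.239 / 876.6 = 0.041.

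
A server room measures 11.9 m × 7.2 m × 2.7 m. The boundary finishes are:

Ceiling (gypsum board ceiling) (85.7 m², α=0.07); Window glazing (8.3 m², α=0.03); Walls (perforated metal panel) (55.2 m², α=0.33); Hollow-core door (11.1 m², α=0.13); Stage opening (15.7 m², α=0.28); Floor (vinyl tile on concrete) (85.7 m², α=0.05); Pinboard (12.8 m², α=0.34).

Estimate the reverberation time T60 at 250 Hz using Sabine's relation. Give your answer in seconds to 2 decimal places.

Total absorption A = 85.7·0.07 + 8.3·0.03 + 55.2·0.33 + 11.1·0.13 + 15.7·0.28 + 85.7·0.05 + 12.8·0.34
  = 5.999 + 0.249 + 18.216 + 1.443 + 4.396 + 4.285 + 4.352 = 38.940 m² sabins.
Room volume: 231.336 m³.
T = 0.161 V/A = 0.161·231.336/38.940 = 0.96 s.

0.96 seconds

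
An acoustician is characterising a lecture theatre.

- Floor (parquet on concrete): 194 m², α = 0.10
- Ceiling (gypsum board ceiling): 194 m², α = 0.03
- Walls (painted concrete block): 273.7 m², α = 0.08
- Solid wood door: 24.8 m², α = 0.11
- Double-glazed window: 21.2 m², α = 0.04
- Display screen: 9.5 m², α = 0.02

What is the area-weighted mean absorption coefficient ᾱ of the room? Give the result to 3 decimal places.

0.071

S = Σ Sᵢ = 194 + 194 + 273.7 + 24.8 + 21.2 + 9.5 = 717.2 m².
Weighted sum Σ Sα = 50.882.
ᾱ = 50.882 / 717.2 = 0.071.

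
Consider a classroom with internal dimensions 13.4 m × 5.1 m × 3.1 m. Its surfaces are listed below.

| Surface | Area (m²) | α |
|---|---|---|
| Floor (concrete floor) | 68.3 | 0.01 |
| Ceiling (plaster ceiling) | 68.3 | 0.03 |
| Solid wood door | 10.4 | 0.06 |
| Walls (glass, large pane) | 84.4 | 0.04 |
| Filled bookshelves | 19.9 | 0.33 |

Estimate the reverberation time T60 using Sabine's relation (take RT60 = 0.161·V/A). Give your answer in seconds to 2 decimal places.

2.56 s

Equivalent absorption area: A = 68.3×0.01 + 68.3×0.03 + 10.4×0.06 + 84.4×0.04 + 19.9×0.33 = 13.299 m².
V = 13.4·5.1·3.1 = 211.854 m³.
RT60 = 0.161 · V / A = 0.161 × 211.854 / 13.299 = 2.56 s.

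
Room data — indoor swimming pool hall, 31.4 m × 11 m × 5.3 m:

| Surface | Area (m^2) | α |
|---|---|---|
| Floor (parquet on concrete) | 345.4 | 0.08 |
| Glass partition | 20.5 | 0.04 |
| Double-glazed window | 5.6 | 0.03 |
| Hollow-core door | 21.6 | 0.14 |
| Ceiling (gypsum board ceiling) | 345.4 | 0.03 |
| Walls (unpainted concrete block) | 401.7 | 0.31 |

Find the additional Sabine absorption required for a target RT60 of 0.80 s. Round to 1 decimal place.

201.9 sabins

A₁ = Σ Sᵢαᵢ = 345.4*0.08 + 20.5*0.04 + 5.6*0.03 + 21.6*0.14 + 345.4*0.03 + 401.7*0.31 = 166.533 sabins.
Target A₂ = 0.161·1830.62/0.80 = 368.412 sabins (V = 1830.62 m³).
ΔA = A₂ − A₁ = 368.412 − 166.533 = 201.9 sabins.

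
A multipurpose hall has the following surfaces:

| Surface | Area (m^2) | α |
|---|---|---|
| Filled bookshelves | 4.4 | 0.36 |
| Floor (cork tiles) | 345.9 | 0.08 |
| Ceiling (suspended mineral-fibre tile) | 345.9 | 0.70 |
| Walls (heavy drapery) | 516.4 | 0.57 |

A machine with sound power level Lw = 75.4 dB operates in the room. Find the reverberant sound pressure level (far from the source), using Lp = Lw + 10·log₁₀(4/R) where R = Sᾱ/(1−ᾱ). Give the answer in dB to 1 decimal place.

51.2 dB

A = 565.734 sabins; S = 1212.6 m^2.
ᾱ = 0.4665, so room constant R = A/(1−ᾱ) = 1060.420 m^2.
Lp = 75.4 + 10·log₁₀(4/1060.420) = 75.4 + (-24.23) = 51.2 dB.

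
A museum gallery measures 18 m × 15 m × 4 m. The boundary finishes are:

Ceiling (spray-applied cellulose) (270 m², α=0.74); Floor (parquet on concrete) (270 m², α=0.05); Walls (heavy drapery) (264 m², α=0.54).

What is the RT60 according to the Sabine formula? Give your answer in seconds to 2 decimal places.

Total absorption A = 270*0.74 + 270*0.05 + 264*0.54
  = 199.800 + 13.500 + 142.560 = 355.860 m² sabins.
V = 18·15·4 = 1080 m³.
Sabine: RT60 = 0.161 × 1080 / 355.860 = 0.49 s.

0.49 s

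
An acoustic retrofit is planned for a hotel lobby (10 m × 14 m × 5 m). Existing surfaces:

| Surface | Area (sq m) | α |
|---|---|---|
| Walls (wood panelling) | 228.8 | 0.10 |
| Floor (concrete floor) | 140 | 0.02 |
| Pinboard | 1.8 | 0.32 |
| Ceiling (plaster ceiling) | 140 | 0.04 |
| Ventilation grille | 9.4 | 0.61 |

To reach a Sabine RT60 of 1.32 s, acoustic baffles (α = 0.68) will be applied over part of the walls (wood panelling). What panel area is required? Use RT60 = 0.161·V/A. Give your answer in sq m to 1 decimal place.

Summing Sᵢαᵢ: 22.880 + 2.800 + 0.576 + 5.600 + 5.734 → A₁ = 37.590 sabins.
V = 700 m³. Target absorption A₂ = 0.161 × 700 / 1.32 = 85.379 sabins.
ΔA needed = 85.379 − 37.590 = 47.789 sabins.
Net gain per sq m: Δα = 0.68 − 0.10 = 0.58.
Panel area = 47.789 / 0.58 = 82.4 sq m.

82.4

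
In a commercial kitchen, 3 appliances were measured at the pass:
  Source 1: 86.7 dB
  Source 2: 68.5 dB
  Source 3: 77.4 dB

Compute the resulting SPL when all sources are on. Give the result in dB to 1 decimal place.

Σ 10^(Lᵢ/10) = 5.298e+08.
L_total = 10·log₁₀(5.298e+08) = 87.2 dB.

87.2 dB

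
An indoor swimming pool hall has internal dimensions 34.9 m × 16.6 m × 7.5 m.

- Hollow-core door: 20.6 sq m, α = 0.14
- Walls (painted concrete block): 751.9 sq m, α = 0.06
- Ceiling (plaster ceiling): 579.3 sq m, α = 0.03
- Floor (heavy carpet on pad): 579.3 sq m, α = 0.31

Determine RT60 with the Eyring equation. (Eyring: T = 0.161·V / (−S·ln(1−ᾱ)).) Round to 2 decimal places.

2.67 sec

S = Σ Sᵢ = 1931.1 sq m.
Σ(Sᵢαᵢ) = 20.6·0.14 + 751.9·0.06 + 579.3·0.03 + 579.3·0.31 = 244.960.
ᾱ = 244.960 / 1931.1 = 0.1268.
Eyring denominator: −S ln(1−ᾱ) = 261.839.
V = 34.9 × 16.6 × 7.5 = 4345.05 m³.
T = 0.161·V/[−S·ln(1−ᾱ)] = 0.161·4345.05/261.839 = 2.67 s.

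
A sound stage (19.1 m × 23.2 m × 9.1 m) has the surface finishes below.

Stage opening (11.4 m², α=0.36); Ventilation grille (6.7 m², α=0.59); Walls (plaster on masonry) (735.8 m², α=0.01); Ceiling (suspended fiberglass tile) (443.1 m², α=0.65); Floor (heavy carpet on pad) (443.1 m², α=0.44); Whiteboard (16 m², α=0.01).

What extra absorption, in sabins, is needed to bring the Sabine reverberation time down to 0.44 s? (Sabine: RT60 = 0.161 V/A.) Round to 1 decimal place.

976.9 sabins

Total absorption A₁ = 11.4×0.36 + 6.7×0.59 + 735.8×0.01 + 443.1×0.65 + 443.1×0.44 + 16×0.01
  = 4.104 + 3.953 + 7.358 + 288.015 + 194.964 + 0.160 = 498.554 m² sabins.
Target A₂ = 0.161·4032.392/0.44 = 1475.489 sabins (V = 4032.392 m³).
ΔA = A₂ − A₁ = 1475.489 − 498.554 = 976.9 sabins.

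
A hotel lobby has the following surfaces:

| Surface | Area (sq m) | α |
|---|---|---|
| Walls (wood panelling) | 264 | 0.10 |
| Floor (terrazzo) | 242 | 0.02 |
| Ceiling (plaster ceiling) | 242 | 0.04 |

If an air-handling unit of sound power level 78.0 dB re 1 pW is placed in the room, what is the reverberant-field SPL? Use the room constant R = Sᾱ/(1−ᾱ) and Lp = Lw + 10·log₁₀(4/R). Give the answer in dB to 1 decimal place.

A = 40.920 sabins; S = 748.0 sq m.
ᾱ = 0.0547, so room constant R = A/(1−ᾱ) = 43.288 sq m.
Lp = 78.0 + 10·log₁₀(4/43.288) = 78.0 + (-10.34) = 67.7 dB.

67.7 dB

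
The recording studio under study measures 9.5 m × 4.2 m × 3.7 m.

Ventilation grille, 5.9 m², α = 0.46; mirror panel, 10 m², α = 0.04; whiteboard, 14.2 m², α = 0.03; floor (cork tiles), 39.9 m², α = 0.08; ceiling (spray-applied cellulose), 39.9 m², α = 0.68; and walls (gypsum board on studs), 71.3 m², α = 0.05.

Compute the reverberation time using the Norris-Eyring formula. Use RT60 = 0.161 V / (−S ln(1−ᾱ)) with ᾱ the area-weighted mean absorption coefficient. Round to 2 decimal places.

Total surface area S = 5.9 + 10 + 14.2 + 39.9 + 39.9 + 71.3 = 181.2 m².
Absorption A = 5.9×0.46 + 10×0.04 + 14.2×0.03 + 39.9×0.08 + 39.9×0.68 + 71.3×0.05 = 37.429 sabins.
Mean coefficient ᾱ = A/S = 0.2066.
Eyring denominator: −S ln(1−ᾱ) = 41.935.
V = 9.5 × 4.2 × 3.7 = 147.63 m³.
T = 0.161·V/[−S·ln(1−ᾱ)] = 0.161·147.63/41.935 = 0.57 s.

0.57 sec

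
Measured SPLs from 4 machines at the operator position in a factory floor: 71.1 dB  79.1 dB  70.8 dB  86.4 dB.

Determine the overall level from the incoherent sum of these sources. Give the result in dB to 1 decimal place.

87.3 dB

Sum in the linear (power) domain: Σ 10^(Lᵢ/10) = 10^(71.1/10) + 10^(79.1/10) + 10^(70.8/10) + 10^(86.4/10) = 5.427e+08.
Combined level = 10 log₁₀(5.427e+08) = 87.3 dB.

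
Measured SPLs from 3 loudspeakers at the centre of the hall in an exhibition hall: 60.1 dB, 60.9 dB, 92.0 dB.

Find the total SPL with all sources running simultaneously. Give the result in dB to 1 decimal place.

92.0 dB

Sum in the linear (power) domain: Σ 10^(Lᵢ/10) = 10^(60.1/10) + 10^(60.9/10) + 10^(92.0/10) = 1.587e+09.
Combined level = 10 log₁₀(1.587e+09) = 92.0 dB.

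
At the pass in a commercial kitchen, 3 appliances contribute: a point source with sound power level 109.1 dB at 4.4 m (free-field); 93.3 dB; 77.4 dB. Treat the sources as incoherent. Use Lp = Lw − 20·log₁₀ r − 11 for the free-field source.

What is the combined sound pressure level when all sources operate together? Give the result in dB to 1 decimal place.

94.0 dB

Source at 4.4 m: Lp = 109.1 − 20·log₁₀(4.4) − 11 = 85.2 dB.
Σ 10^(Lᵢ/10) = 2.524e+09.
L_total = 10·log₁₀(2.524e+09) = 94.0 dB.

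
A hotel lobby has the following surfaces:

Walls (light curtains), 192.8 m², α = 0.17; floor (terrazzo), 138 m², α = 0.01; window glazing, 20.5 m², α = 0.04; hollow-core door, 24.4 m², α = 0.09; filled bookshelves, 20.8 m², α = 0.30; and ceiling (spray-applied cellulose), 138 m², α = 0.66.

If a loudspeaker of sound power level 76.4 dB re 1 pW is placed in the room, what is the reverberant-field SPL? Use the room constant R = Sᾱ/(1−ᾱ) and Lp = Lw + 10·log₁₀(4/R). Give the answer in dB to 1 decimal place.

Σ(Sᵢαᵢ) = 192.8×0.17 + 138×0.01 + 20.5×0.04 + 24.4×0.09 + 20.8×0.30 + 138×0.66 = 134.492; total area S = 534.5 m².
ᾱ = 134.492/534.5 = 0.2516; R = Sᾱ/(1−ᾱ) = 134.492/(1−0.2516) = 179.706 m².
Lp = 76.4 + 10·log₁₀(4/179.706) = 76.4 + (-16.53) = 59.9 dB.

59.9 dB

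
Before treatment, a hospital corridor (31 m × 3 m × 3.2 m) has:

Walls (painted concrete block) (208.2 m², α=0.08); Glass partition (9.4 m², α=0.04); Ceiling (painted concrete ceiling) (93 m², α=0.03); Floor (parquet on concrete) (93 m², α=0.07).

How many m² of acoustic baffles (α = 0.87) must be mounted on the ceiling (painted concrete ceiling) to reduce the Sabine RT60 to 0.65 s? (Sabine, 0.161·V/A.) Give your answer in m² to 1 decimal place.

56.4

Total absorption A₁ = 208.2*0.08 + 9.4*0.04 + 93*0.03 + 93*0.07
  = 16.656 + 0.376 + 2.790 + 6.510 = 26.332 m² sabins.
Required A₂ = 0.161·297.6/0.65 = 73.713 sabins.
Absorption to add: 73.713 − 26.332 = 47.381 sabins.
Net gain per m²: Δα = 0.87 − 0.03 = 0.84.
Panel area = 47.381 / 0.84 = 56.4 m².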